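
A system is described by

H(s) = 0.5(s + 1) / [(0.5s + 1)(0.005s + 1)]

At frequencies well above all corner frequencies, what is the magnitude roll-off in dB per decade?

Each pole contributes −20 dB/decade at high frequency; each zero contributes +20 dB/decade.
Net: 1 zero(s) − 2 pole(s) → -20 dB/decade.

-20 dB/decade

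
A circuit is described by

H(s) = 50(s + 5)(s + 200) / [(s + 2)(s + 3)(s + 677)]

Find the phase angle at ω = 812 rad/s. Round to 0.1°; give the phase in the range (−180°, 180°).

At s = jω = j812:
zero (s+5): 5 + j812 → |·| = √(5²+812²) = √659369 ≈ 812.02, ∠ = arctan(812/5) ≈ 89.65°
zero (s+200): 200 + j812 → |·| = √(200²+812²) = √699344 ≈ 836.27, ∠ = arctan(812/200) ≈ 76.16°
pole (s+2): 2 + j812 → |·| = √(2²+812²) = √659348 ≈ 812, ∠ = arctan(812/2) ≈ 89.86°
pole (s+3): 3 + j812 → |·| = √(3²+812²) = √659353 ≈ 812.01, ∠ = arctan(812/3) ≈ 89.79°
pole (s+677): 677 + j812 → |·| = √(677²+812²) = √1117673 ≈ 1057.2, ∠ = arctan(812/677) ≈ 50.18°
∠H = 165.81° − 229.83° = -64.02°

-64.0°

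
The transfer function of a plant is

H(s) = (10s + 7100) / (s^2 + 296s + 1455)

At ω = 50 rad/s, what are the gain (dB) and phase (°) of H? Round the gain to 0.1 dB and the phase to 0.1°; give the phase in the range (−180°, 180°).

-6.4 dB, -90.0°

Substitute s = j50:
Numerator: 10(j50) + 7100 = 7100 + j500
Denominator: (j50)^2 + 296(j50) + 1455 = -1045 + j14800
|N| = √(7100² + 500²) ≈ 7117.6, ∠N ≈ 4.03°
|D| = √(1045² + 14800²) ≈ 14837, ∠D ≈ 94.04°
|H| = 7117.6 / 14837 ≈ 0.47972
Gain = 20 log₁₀(0.47972) ≈ -6.38 dB
∠H = 4.03° − 94.04° = -90.01°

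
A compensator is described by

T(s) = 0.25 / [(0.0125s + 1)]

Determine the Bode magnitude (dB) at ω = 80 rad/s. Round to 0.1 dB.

At ω = 80 rad/s:
pole (1 + j80·0.0125) = 1 + j1 → |·| ≈ 1.4142, ∠ ≈ 45.00°
|T| = 0.25 · 1 / (1.4142) ≈ 0.17678
Gain = 20 log₁₀(0.17678) ≈ -15.05 dB

-15.1 dB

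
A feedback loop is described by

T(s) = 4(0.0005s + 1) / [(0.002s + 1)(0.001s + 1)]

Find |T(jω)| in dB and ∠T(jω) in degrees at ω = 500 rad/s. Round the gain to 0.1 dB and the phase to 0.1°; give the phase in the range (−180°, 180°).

8.3 dB, -57.5°

At ω = 500 rad/s:
zero (1 + j500·0.0005) = 1 + j0.25 → |·| ≈ 1.0308, ∠ ≈ 14.04°
pole (1 + j500·0.002) = 1 + j1 → |·| ≈ 1.4142, ∠ ≈ 45.00°
pole (1 + j500·0.001) = 1 + j0.5 → |·| ≈ 1.118, ∠ ≈ 26.57°
|T| = 4 · 1.0308 / (1.4142 · 1.118) ≈ 2.6078
Gain = 20 log₁₀(2.6078) ≈ 8.33 dB
∠T = (14.04°) − (45.00° + 26.57°) = -57.53°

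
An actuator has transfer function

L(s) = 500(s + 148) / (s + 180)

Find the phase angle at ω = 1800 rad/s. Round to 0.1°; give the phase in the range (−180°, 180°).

1.0°

At s = jω = j1800:
zero (s+148): 148 + j1800 → |·| = √(148²+1800²) = √3261904 ≈ 1806.1, ∠ = arctan(1800/148) ≈ 85.30°
pole (s+180): 180 + j1800 → |·| = √(180²+1800²) = √3272400 ≈ 1809, ∠ = arctan(1800/180) ≈ 84.29°
∠L = 85.30° − 84.29° = 1.01°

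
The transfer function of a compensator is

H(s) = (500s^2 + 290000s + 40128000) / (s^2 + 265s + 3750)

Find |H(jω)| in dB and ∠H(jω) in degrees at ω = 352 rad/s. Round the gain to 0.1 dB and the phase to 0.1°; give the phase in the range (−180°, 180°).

56.7 dB, -40.1°

Substitute s = j352:
Numerator: 500(j352)^2 + 290000(j352) + 40128000 = -21824000 + j102080000
Denominator: (j352)^2 + 265(j352) + 3750 = -120154 + j93280
|N| = √(21824000² + 102080000²) ≈ 1.0439e+08, ∠N ≈ 102.07°
|D| = √(120154² + 93280²) ≈ 1.5211e+05, ∠D ≈ 142.18°
|H| = 1.0439e+08 / 1.5211e+05 ≈ 686.28
Gain = 20 log₁₀(686.28) ≈ 56.73 dB
∠H = 102.07° − 142.18° = -40.11°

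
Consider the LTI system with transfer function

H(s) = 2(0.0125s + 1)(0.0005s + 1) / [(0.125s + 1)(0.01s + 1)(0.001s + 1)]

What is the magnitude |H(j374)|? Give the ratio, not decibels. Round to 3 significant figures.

At ω = 374 rad/s:
zero (1 + j374·0.0125) = 1 + j4.675 → |·| ≈ 4.7808, ∠ ≈ 77.93°
zero (1 + j374·0.0005) = 1 + j0.187 → |·| ≈ 1.0173, ∠ ≈ 10.59°
pole (1 + j374·0.125) = 1 + j46.75 → |·| ≈ 46.761, ∠ ≈ 88.77°
pole (1 + j374·0.01) = 1 + j3.74 → |·| ≈ 3.8714, ∠ ≈ 75.03°
pole (1 + j374·0.001) = 1 + j0.374 → |·| ≈ 1.0676, ∠ ≈ 20.51°
|H| = 2 · 4.7808 · 1.0173 / (46.761 · 3.8714 · 1.0676) ≈ 0.050329

0.0503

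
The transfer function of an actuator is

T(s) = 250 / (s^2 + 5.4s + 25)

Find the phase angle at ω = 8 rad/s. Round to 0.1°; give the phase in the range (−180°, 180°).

-132.1°

At s = jω = j8:
quadratic: (j8)² + 5.4·j8 + 25 = -39 + j43.2 → |·| ≈ 58.2, ∠ ≈ 132.08°
∠T = 0.00° − 132.08° = -132.08°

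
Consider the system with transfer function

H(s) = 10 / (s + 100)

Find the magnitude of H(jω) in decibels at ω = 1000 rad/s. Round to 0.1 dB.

-40.0 dB

At s = jω = j1000:
pole (s+100): 100 + j1000 → |·| = √(100²+1000²) = √1010000 ≈ 1005, ∠ = arctan(1000/100) ≈ 84.29°
|H| = 10 / 1005 ≈ 0.0099502
Gain = 20 log₁₀(0.0099502) ≈ -40.04 dB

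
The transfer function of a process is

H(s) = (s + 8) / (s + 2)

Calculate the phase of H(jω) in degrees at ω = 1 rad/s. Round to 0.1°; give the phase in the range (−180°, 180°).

-19.4°

At s = jω = j1:
zero (s+8): 8 + j1 → |·| = √(8²+1²) = √65 ≈ 8.0623, ∠ = arctan(1/8) ≈ 7.13°
pole (s+2): 2 + j1 → |·| = √(2²+1²) = √5 ≈ 2.2361, ∠ = arctan(1/2) ≈ 26.57°
∠H = 7.13° − 26.57° = -19.44°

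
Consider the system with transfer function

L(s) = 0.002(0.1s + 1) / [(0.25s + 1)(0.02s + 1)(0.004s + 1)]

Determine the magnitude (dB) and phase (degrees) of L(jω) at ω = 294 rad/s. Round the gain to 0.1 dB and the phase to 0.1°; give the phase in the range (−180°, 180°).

At ω = 294 rad/s:
zero (1 + j294·0.1) = 1 + j29.4 → |·| ≈ 29.417, ∠ ≈ 88.05°
pole (1 + j294·0.25) = 1 + j73.5 → |·| ≈ 73.507, ∠ ≈ 89.22°
pole (1 + j294·0.02) = 1 + j5.88 → |·| ≈ 5.9644, ∠ ≈ 80.35°
pole (1 + j294·0.004) = 1 + j1.176 → |·| ≈ 1.5437, ∠ ≈ 49.62°
|L| = 0.002 · 29.417 / (73.507 · 5.9644 · 1.5437) ≈ 8.693e-05
Gain = 20 log₁₀(8.693e-05) ≈ -81.22 dB
∠L = (88.05°) − (89.22° + 80.35° + 49.62°) = -131.14°

-81.2 dB, -131.1°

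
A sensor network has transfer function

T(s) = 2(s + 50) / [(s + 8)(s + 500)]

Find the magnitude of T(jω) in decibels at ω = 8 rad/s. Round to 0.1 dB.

At s = jω = j8:
zero (s+50): 50 + j8 → |·| = √(50²+8²) = √2564 ≈ 50.636, ∠ = arctan(8/50) ≈ 9.09°
pole (s+8): 8 + j8 → |·| = √(8²+8²) = √128 ≈ 11.314, ∠ = arctan(8/8) ≈ 45.00°
pole (s+500): 500 + j8 → |·| = √(500²+8²) = √250064 ≈ 500.06, ∠ = arctan(8/500) ≈ 0.92°
|T| = 2 · 50.636 / 5657.7 ≈ 0.0179
Gain = 20 log₁₀(0.0179) ≈ -34.94 dB

-34.9 dB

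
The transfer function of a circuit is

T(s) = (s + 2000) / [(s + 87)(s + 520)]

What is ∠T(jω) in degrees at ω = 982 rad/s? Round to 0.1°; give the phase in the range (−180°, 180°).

-120.9°

At s = jω = j982:
zero (s+2000): 2000 + j982 → |·| = √(2000²+982²) = √4964324 ≈ 2228.1, ∠ = arctan(982/2000) ≈ 26.15°
pole (s+87): 87 + j982 → |·| = √(87²+982²) = √971893 ≈ 985.85, ∠ = arctan(982/87) ≈ 84.94°
pole (s+520): 520 + j982 → |·| = √(520²+982²) = √1234724 ≈ 1111.2, ∠ = arctan(982/520) ≈ 62.10°
∠T = 26.15° − 147.04° = -120.89°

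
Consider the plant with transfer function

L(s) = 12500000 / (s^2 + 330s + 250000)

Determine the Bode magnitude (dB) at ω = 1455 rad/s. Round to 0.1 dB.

At s = jω = j1455:
quadratic: (j1455)² + 330·j1455 + 250000 = -1867025 + j480150 → |·| ≈ 1.9278e+06, ∠ ≈ 165.58°
|L| = 12500000 / 1.9278e+06 ≈ 6.4841
Gain = 20 log₁₀(6.4841) ≈ 16.24 dB

16.2 dB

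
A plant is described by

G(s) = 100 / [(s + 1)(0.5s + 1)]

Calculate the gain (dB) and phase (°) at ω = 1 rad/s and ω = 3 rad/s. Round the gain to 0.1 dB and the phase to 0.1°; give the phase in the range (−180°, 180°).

ω = 1: 36.0 dB, -71.6°; ω = 3: 24.9 dB, -127.9°

At ω = 1 rad/s:
pole (1 + j1·1) = 1 + j1 → |·| ≈ 1.4142, ∠ ≈ 45.00°
pole (1 + j1·0.5) = 1 + j0.5 → |·| ≈ 1.118, ∠ ≈ 26.57°
|G| = 100 · 1 / (1.4142 · 1.118) ≈ 63.248
Gain = 20 log₁₀(63.248) ≈ 36.02 dB
∠G = (0°) − (45.00° + 26.57°) = -71.57°

At ω = 3 rad/s:
pole (1 + j3·1) = 1 + j3 → |·| ≈ 3.1623, ∠ ≈ 71.57°
pole (1 + j3·0.5) = 1 + j1.5 → |·| ≈ 1.8028, ∠ ≈ 56.31°
|G| = 100 · 1 / (3.1623 · 1.8028) ≈ 17.541
Gain = 20 log₁₀(17.541) ≈ 24.88 dB
∠G = (0°) − (71.57° + 56.31°) = -127.88°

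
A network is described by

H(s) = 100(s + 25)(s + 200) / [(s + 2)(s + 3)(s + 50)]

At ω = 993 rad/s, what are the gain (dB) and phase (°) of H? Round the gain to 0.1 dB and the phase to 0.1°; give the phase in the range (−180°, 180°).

-19.8 dB, -99.7°

At s = jω = j993:
zero (s+25): 25 + j993 → |·| = √(25²+993²) = √986674 ≈ 993.31, ∠ = arctan(993/25) ≈ 88.56°
zero (s+200): 200 + j993 → |·| = √(200²+993²) = √1026049 ≈ 1012.9, ∠ = arctan(993/200) ≈ 78.61°
pole (s+2): 2 + j993 → |·| = √(2²+993²) = √986053 ≈ 993, ∠ = arctan(993/2) ≈ 89.88°
pole (s+3): 3 + j993 → |·| = √(3²+993²) = √986058 ≈ 993, ∠ = arctan(993/3) ≈ 89.83°
pole (s+50): 50 + j993 → |·| = √(50²+993²) = √988549 ≈ 994.26, ∠ = arctan(993/50) ≈ 87.12°
|H| = 100 · 1.0061e+06 / 9.8039e+08 ≈ 0.10262
Gain = 20 log₁₀(0.10262) ≈ -19.78 dB
∠H = 167.17° − 266.83° = -99.66°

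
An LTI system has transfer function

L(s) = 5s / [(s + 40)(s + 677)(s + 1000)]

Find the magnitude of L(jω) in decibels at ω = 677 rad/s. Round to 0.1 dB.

-107.3 dB

At s = jω = j677:
zero at origin: s = j677 → |·| = 677, ∠ = 90.00°
pole (s+40): 40 + j677 → |·| = √(40²+677²) = √459929 ≈ 678.18, ∠ = arctan(677/40) ≈ 86.62°
pole (s+677): 677 + j677 → |·| = √(677²+677²) = √916658 ≈ 957.42, ∠ = arctan(677/677) ≈ 45.00°
pole (s+1000): 1000 + j677 → |·| = √(1000²+677²) = √1458329 ≈ 1207.6, ∠ = arctan(677/1000) ≈ 34.10°
|L| = 5 · 677 / 7.841e+08 ≈ 4.3171e-06
Gain = 20 log₁₀(4.3171e-06) ≈ -107.30 dB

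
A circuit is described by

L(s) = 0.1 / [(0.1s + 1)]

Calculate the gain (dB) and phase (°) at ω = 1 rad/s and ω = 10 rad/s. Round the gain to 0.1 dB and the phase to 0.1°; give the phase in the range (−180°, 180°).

At ω = 1 rad/s:
pole (1 + j1·0.1) = 1 + j0.1 → |·| ≈ 1.005, ∠ ≈ 5.71°
|L| = 0.1 · 1 / (1.005) ≈ 0.099502
Gain = 20 log₁₀(0.099502) ≈ -20.04 dB
∠L = (0°) − (5.71°) = -5.71°

At ω = 10 rad/s:
pole (1 + j10·0.1) = 1 + j1 → |·| ≈ 1.4142, ∠ ≈ 45.00°
|L| = 0.1 · 1 / (1.4142) ≈ 0.070711
Gain = 20 log₁₀(0.070711) ≈ -23.01 dB
∠L = (0°) − (45.00°) = -45.00°

ω = 1: -20.0 dB, -5.7°; ω = 10: -23.0 dB, -45.0°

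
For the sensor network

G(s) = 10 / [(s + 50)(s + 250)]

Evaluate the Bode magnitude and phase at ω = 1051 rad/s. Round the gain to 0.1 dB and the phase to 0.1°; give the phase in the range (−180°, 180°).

At s = jω = j1051:
pole (s+50): 50 + j1051 → |·| = √(50²+1051²) = √1107101 ≈ 1052.2, ∠ = arctan(1051/50) ≈ 87.28°
pole (s+250): 250 + j1051 → |·| = √(250²+1051²) = √1167101 ≈ 1080.3, ∠ = arctan(1051/250) ≈ 76.62°
|G| = 10 / 1.1367e+06 ≈ 8.7974e-06
Gain = 20 log₁₀(8.7974e-06) ≈ -101.11 dB
∠G = 0.00° − 163.90° = -163.90°

-101.1 dB, -163.9°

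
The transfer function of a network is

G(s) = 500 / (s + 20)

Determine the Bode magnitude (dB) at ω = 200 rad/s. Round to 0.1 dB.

7.9 dB

Substitute s = j200:
Numerator: 500 = 500 + j0
Denominator: (j200) + 20 = 20 + j200
|N| = √(500² + 0²) ≈ 500, ∠N ≈ 0.00°
|D| = √(20² + 200²) ≈ 201, ∠D ≈ 84.29°
|G| = 500 / 201 ≈ 2.4876
Gain = 20 log₁₀(2.4876) ≈ 7.92 dB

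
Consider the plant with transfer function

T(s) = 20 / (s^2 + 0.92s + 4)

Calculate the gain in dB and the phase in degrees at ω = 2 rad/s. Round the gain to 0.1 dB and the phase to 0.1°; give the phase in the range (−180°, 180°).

At s = jω = j2:
quadratic: (j2)² + 0.92·j2 + 4 = 0 + j1.84 → |·| ≈ 1.84, ∠ ≈ 90.00°
|T| = 20 / 1.84 ≈ 10.87
Gain = 20 log₁₀(10.87) ≈ 20.72 dB
∠T = 0.00° − 90.00° = -90.00°

20.7 dB, -90.0°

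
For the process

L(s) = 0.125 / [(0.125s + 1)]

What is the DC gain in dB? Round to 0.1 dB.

-18.1 dB

L(0) = 0.125 · 1 / 1 = 0.125
20 log₁₀(0.125) ≈ -18.06 dB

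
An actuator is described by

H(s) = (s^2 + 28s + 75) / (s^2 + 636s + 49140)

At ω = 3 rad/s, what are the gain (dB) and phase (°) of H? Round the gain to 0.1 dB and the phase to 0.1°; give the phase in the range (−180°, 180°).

Substitute s = j3:
Numerator: (j3)^2 + 28(j3) + 75 = 66 + j84
Denominator: (j3)^2 + 636(j3) + 49140 = 49131 + j1908
|N| = √(66² + 84²) ≈ 106.83, ∠N ≈ 51.84°
|D| = √(49131² + 1908²) ≈ 49168, ∠D ≈ 2.22°
|H| = 106.83 / 49168 ≈ 0.0021728
Gain = 20 log₁₀(0.0021728) ≈ -53.26 dB
∠H = 51.84° − 2.22° = 49.62°

-53.3 dB, 49.6°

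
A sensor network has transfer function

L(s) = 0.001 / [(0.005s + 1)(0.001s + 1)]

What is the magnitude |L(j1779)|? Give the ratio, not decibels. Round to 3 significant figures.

5.47e-05

At ω = 1779 rad/s:
pole (1 + j1779·0.005) = 1 + j8.895 → |·| ≈ 8.951, ∠ ≈ 83.59°
pole (1 + j1779·0.001) = 1 + j1.779 → |·| ≈ 2.0408, ∠ ≈ 60.66°
|L| = 0.001 · 1 / (8.951 · 2.0408) ≈ 5.4743e-05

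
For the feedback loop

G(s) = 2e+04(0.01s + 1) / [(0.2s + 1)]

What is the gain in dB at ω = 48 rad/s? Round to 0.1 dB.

At ω = 48 rad/s:
zero (1 + j48·0.01) = 1 + j0.48 → |·| ≈ 1.1092, ∠ ≈ 25.64°
pole (1 + j48·0.2) = 1 + j9.6 → |·| ≈ 9.6519, ∠ ≈ 84.05°
|G| = 2e+04 · 1.1092 / (9.6519) ≈ 2298.4
Gain = 20 log₁₀(2298.4) ≈ 67.23 dB

67.2 dB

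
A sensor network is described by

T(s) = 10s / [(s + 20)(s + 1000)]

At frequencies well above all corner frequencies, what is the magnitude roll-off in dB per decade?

-20 dB/decade

Each pole contributes −20 dB/decade at high frequency; each zero contributes +20 dB/decade.
Net: 1 zero(s) − 2 pole(s) → -20 dB/decade.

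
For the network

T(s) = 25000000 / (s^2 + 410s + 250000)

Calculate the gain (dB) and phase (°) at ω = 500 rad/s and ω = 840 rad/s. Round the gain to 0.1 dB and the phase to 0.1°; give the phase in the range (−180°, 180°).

ω = 500: 41.7 dB, -90.0°; ω = 840: 32.8 dB, -142.9°

At s = jω = j500:
quadratic: (j500)² + 410·j500 + 250000 = 0 + j205000 → |·| ≈ 2.05e+05, ∠ ≈ 90.00°
|T| = 25000000 / 2.05e+05 ≈ 121.95
Gain = 20 log₁₀(121.95) ≈ 41.72 dB
∠T = 0.00° − 90.00° = -90.00°

At s = jω = j840:
quadratic: (j840)² + 410·j840 + 250000 = -455600 + j344400 → |·| ≈ 5.7112e+05, ∠ ≈ 142.91°
|T| = 25000000 / 5.7112e+05 ≈ 43.774
Gain = 20 log₁₀(43.774) ≈ 32.82 dB
∠T = 0.00° − 142.91° = -142.91°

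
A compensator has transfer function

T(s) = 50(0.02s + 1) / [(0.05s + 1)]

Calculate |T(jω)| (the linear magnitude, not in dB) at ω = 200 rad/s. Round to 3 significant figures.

20.5

At ω = 200 rad/s:
zero (1 + j200·0.02) = 1 + j4 → |·| ≈ 4.1231, ∠ ≈ 75.96°
pole (1 + j200·0.05) = 1 + j10 → |·| ≈ 10.05, ∠ ≈ 84.29°
|T| = 50 · 4.1231 / (10.05) ≈ 20.513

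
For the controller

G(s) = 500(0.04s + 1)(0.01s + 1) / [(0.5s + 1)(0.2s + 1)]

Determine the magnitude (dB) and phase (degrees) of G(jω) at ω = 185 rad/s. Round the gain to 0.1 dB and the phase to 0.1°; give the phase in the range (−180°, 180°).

7.2 dB, -33.9°

At ω = 185 rad/s:
zero (1 + j185·0.04) = 1 + j7.4 → |·| ≈ 7.4673, ∠ ≈ 82.30°
zero (1 + j185·0.01) = 1 + j1.85 → |·| ≈ 2.103, ∠ ≈ 61.61°
pole (1 + j185·0.5) = 1 + j92.5 → |·| ≈ 92.505, ∠ ≈ 89.38°
pole (1 + j185·0.2) = 1 + j37 → |·| ≈ 37.014, ∠ ≈ 88.45°
|G| = 500 · 7.4673 · 2.103 / (92.505 · 37.014) ≈ 2.2932
Gain = 20 log₁₀(2.2932) ≈ 7.21 dB
∠G = (82.30° + 61.61°) − (89.38° + 88.45°) = -33.92°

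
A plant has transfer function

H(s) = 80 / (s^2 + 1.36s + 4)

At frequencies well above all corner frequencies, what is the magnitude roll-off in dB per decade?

-40 dB/decade

Each pole contributes −20 dB/decade at high frequency; each zero contributes +20 dB/decade.
Net: 0 zero(s) − 2 pole(s) → -40 dB/decade.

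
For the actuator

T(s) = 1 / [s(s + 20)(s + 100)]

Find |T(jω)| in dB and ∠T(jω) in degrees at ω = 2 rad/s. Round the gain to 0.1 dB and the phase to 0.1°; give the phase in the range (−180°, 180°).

-72.1 dB, -96.9°

At s = jω = j2:
pole (s+20): 20 + j2 → |·| = √(20²+2²) = √404 ≈ 20.1, ∠ = arctan(2/20) ≈ 5.71°
pole (s+100): 100 + j2 → |·| = √(100²+2²) = √10004 ≈ 100.02, ∠ = arctan(2/100) ≈ 1.15°
pole at origin: |s| = 2, ∠ = 90.00° (in denominator)
|T| = 1 / 4020.8 ≈ 0.00024871
Gain = 20 log₁₀(0.00024871) ≈ -72.09 dB
∠T = 0.00° − 96.86° = -96.86°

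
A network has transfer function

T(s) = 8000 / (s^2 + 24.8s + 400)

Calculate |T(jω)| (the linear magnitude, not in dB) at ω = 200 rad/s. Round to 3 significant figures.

At s = jω = j200:
quadratic: (j200)² + 24.8·j200 + 400 = -39600 + j4960 → |·| ≈ 39909, ∠ ≈ 172.86°
|T| = 8000 / 39909 ≈ 0.20046

0.200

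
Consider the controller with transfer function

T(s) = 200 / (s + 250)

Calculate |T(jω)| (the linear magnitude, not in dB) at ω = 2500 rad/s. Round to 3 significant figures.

Substitute s = j2500:
Numerator: 200 = 200 + j0
Denominator: (j2500) + 250 = 250 + j2500
|N| = √(200² + 0²) ≈ 200, ∠N ≈ 0.00°
|D| = √(250² + 2500²) ≈ 2512.5, ∠D ≈ 84.29°
|T| = 200 / 2512.5 ≈ 0.079602

0.0796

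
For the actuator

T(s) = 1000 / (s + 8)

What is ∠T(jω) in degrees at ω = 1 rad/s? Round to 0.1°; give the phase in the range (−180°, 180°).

Substitute s = j1:
Numerator: 1000 = 1000 + j0
Denominator: (j1) + 8 = 8 + j1
|N| = √(1000² + 0²) ≈ 1000, ∠N ≈ 0.00°
|D| = √(8² + 1²) ≈ 8.0623, ∠D ≈ 7.13°
∠T = 0.00° − 7.13° = -7.13°

-7.1°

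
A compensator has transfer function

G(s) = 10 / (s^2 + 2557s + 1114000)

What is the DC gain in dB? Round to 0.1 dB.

G(0) = 10 / 1114000 ≈ 8.9767e-06
20 log₁₀(8.9767e-06) ≈ -100.94 dB

-100.9 dB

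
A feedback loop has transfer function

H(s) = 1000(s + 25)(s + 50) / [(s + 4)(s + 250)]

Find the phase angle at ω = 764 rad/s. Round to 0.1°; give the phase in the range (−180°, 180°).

12.8°

At s = jω = j764:
zero (s+25): 25 + j764 → |·| = √(25²+764²) = √584321 ≈ 764.41, ∠ = arctan(764/25) ≈ 88.13°
zero (s+50): 50 + j764 → |·| = √(50²+764²) = √586196 ≈ 765.63, ∠ = arctan(764/50) ≈ 86.26°
pole (s+4): 4 + j764 → |·| = √(4²+764²) = √583712 ≈ 764.01, ∠ = arctan(764/4) ≈ 89.70°
pole (s+250): 250 + j764 → |·| = √(250²+764²) = √646196 ≈ 803.86, ∠ = arctan(764/250) ≈ 71.88°
∠H = 174.39° − 161.58° = 12.81°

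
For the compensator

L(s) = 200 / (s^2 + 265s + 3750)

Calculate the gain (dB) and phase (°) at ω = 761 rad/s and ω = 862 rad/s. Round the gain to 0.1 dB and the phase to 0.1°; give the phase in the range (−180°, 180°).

Substitute s = j761:
Numerator: 200 = 200 + j0
Denominator: (j761)^2 + 265(j761) + 3750 = -575371 + j201665
|N| = √(200² + 0²) ≈ 200, ∠N ≈ 0.00°
|D| = √(575371² + 201665²) ≈ 6.0969e+05, ∠D ≈ 160.68°
|L| = 200 / 6.0969e+05 ≈ 0.00032804
Gain = 20 log₁₀(0.00032804) ≈ -69.68 dB
∠L = 0.00° − 160.68° = -160.68°

Substitute s = j862:
Numerator: 200 = 200 + j0
Denominator: (j862)^2 + 265(j862) + 3750 = -739294 + j228430
|N| = √(200² + 0²) ≈ 200, ∠N ≈ 0.00°
|D| = √(739294² + 228430²) ≈ 7.7378e+05, ∠D ≈ 162.83°
|L| = 200 / 7.7378e+05 ≈ 0.00025847
Gain = 20 log₁₀(0.00025847) ≈ -71.75 dB
∠L = 0.00° − 162.83° = -162.83°

ω = 761: -69.7 dB, -160.7°; ω = 862: -71.8 dB, -162.8°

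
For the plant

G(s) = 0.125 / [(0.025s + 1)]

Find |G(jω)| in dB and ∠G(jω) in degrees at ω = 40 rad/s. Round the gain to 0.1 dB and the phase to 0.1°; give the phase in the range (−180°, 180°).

At ω = 40 rad/s:
pole (1 + j40·0.025) = 1 + j1 → |·| ≈ 1.4142, ∠ ≈ 45.00°
|G| = 0.125 · 1 / (1.4142) ≈ 0.088389
Gain = 20 log₁₀(0.088389) ≈ -21.07 dB
∠G = (0°) − (45.00°) = -45.00°

-21.1 dB, -45.0°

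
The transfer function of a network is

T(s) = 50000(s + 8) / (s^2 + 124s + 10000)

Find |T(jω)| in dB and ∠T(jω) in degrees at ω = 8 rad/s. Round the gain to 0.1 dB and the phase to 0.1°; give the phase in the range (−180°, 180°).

At s = jω = j8:
zero (s+8): 8 + j8 → |·| = √(8²+8²) = √128 ≈ 11.314, ∠ = arctan(8/8) ≈ 45.00°
quadratic: (j8)² + 124·j8 + 10000 = 9936 + j992 → |·| ≈ 9985.4, ∠ ≈ 5.70°
|T| = 50000 · 11.314 / 9985.4 ≈ 56.653
Gain = 20 log₁₀(56.653) ≈ 35.06 dB
∠T = 45.00° − 5.70° = 39.30°

35.1 dB, 39.3°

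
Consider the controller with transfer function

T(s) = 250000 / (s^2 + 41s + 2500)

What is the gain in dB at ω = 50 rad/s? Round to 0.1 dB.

At s = jω = j50:
quadratic: (j50)² + 41·j50 + 2500 = 0 + j2050 → |·| ≈ 2050, ∠ ≈ 90.00°
|T| = 250000 / 2050 ≈ 121.95
Gain = 20 log₁₀(121.95) ≈ 41.72 dB

41.7 dB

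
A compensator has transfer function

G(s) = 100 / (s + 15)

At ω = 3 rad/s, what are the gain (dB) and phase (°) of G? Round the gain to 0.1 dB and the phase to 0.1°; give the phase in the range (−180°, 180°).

Substitute s = j3:
Numerator: 100 = 100 + j0
Denominator: (j3) + 15 = 15 + j3
|N| = √(100² + 0²) ≈ 100, ∠N ≈ 0.00°
|D| = √(15² + 3²) ≈ 15.297, ∠D ≈ 11.31°
|G| = 100 / 15.297 ≈ 6.5372
Gain = 20 log₁₀(6.5372) ≈ 16.31 dB
∠G = 0.00° − 11.31° = -11.31°

16.3 dB, -11.3°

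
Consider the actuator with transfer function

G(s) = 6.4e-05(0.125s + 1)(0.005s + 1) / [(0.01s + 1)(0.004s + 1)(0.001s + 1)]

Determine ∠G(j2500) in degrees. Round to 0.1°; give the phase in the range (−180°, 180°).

-65.0°

At ω = 2500 rad/s:
zero (1 + j2500·0.125) = 1 + j312.5 → |·| ≈ 312.5, ∠ ≈ 89.82°
zero (1 + j2500·0.005) = 1 + j12.5 → |·| ≈ 12.54, ∠ ≈ 85.43°
pole (1 + j2500·0.01) = 1 + j25 → |·| ≈ 25.02, ∠ ≈ 87.71°
pole (1 + j2500·0.004) = 1 + j10 → |·| ≈ 10.05, ∠ ≈ 84.29°
pole (1 + j2500·0.001) = 1 + j2.5 → |·| ≈ 2.6926, ∠ ≈ 68.20°
∠G = (89.82° + 85.43°) − (87.71° + 84.29° + 68.20°) = -64.95°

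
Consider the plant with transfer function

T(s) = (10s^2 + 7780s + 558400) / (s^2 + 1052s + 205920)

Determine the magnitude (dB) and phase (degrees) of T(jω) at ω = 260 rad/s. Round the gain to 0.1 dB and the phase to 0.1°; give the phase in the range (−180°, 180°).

Substitute s = j260:
Numerator: 10(j260)^2 + 7780(j260) + 558400 = -117600 + j2022800
Denominator: (j260)^2 + 1052(j260) + 205920 = 138320 + j273520
|N| = √(117600² + 2022800²) ≈ 2.0262e+06, ∠N ≈ 93.33°
|D| = √(138320² + 273520²) ≈ 3.0651e+05, ∠D ≈ 63.17°
|T| = 2.0262e+06 / 3.0651e+05 ≈ 6.6106
Gain = 20 log₁₀(6.6106) ≈ 16.40 dB
∠T = 93.33° − 63.17° = 30.16°

16.4 dB, 30.2°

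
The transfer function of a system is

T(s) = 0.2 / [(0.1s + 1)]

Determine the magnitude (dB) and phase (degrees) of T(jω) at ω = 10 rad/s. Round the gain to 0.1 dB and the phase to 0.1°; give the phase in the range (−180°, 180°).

At ω = 10 rad/s:
pole (1 + j10·0.1) = 1 + j1 → |·| ≈ 1.4142, ∠ ≈ 45.00°
|T| = 0.2 · 1 / (1.4142) ≈ 0.14142
Gain = 20 log₁₀(0.14142) ≈ -16.99 dB
∠T = (0°) − (45.00°) = -45.00°

-17.0 dB, -45.0°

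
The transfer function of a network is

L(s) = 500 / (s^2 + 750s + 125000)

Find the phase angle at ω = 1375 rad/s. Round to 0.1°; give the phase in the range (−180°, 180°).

Substitute s = j1375:
Numerator: 500 = 500 + j0
Denominator: (j1375)^2 + 750(j1375) + 125000 = -1765625 + j1031250
|N| = √(500² + 0²) ≈ 500, ∠N ≈ 0.00°
|D| = √(1765625² + 1031250²) ≈ 2.0447e+06, ∠D ≈ 149.71°
∠L = 0.00° − 149.71° = -149.71°

-149.7°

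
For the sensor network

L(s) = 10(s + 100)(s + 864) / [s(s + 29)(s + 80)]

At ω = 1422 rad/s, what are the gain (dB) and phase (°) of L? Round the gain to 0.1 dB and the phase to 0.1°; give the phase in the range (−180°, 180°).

At s = jω = j1422:
zero (s+100): 100 + j1422 → |·| = √(100²+1422²) = √2032084 ≈ 1425.5, ∠ = arctan(1422/100) ≈ 85.98°
zero (s+864): 864 + j1422 → |·| = √(864²+1422²) = √2768580 ≈ 1663.9, ∠ = arctan(1422/864) ≈ 58.72°
pole (s+29): 29 + j1422 → |·| = √(29²+1422²) = √2022925 ≈ 1422.3, ∠ = arctan(1422/29) ≈ 88.83°
pole (s+80): 80 + j1422 → |·| = √(80²+1422²) = √2028484 ≈ 1424.2, ∠ = arctan(1422/80) ≈ 86.78°
pole at origin: |s| = 1422, ∠ = 90.00° (in denominator)
|L| = 10 · 2.3719e+06 / 2.8805e+09 ≈ 0.0082343
Gain = 20 log₁₀(0.0082343) ≈ -41.69 dB
∠L = 144.70° − 265.61° = -120.91°

-41.7 dB, -120.9°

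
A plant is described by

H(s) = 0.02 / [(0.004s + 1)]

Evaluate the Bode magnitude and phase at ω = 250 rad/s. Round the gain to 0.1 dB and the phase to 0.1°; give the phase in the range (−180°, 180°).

-37.0 dB, -45.0°

At ω = 250 rad/s:
pole (1 + j250·0.004) = 1 + j1 → |·| ≈ 1.4142, ∠ ≈ 45.00°
|H| = 0.02 · 1 / (1.4142) ≈ 0.014142
Gain = 20 log₁₀(0.014142) ≈ -36.99 dB
∠H = (0°) − (45.00°) = -45.00°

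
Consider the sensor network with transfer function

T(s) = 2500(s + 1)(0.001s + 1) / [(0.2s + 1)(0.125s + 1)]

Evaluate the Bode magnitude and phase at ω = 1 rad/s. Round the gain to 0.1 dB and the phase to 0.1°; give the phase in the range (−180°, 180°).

At ω = 1 rad/s:
zero (1 + j1·1) = 1 + j1 → |·| ≈ 1.4142, ∠ ≈ 45.00°
zero (1 + j1·0.001) = 1 + j0.001 → |·| ≈ 1, ∠ ≈ 0.06°
pole (1 + j1·0.2) = 1 + j0.2 → |·| ≈ 1.0198, ∠ ≈ 11.31°
pole (1 + j1·0.125) = 1 + j0.125 → |·| ≈ 1.0078, ∠ ≈ 7.13°
|T| = 2500 · 1.4142 · 1 / (1.0198 · 1.0078) ≈ 3440
Gain = 20 log₁₀(3440) ≈ 70.73 dB
∠T = (45.00° + 0.06°) − (11.31° + 7.13°) = 26.62°

70.7 dB, 26.6°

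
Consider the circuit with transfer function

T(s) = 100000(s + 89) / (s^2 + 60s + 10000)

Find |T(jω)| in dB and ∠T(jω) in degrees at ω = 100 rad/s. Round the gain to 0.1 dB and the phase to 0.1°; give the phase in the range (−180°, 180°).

At s = jω = j100:
zero (s+89): 89 + j100 → |·| = √(89²+100²) = √17921 ≈ 133.87, ∠ = arctan(100/89) ≈ 48.33°
quadratic: (j100)² + 60·j100 + 10000 = 0 + j6000 → |·| ≈ 6000, ∠ ≈ 90.00°
|T| = 100000 · 133.87 / 6000 ≈ 2231.2
Gain = 20 log₁₀(2231.2) ≈ 66.97 dB
∠T = 48.33° − 90.00° = -41.67°

67.0 dB, -41.7°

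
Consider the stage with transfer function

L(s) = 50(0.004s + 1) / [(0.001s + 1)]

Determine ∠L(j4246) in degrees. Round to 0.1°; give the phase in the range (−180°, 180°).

9.9°

At ω = 4246 rad/s:
zero (1 + j4246·0.004) = 1 + j16.984 → |·| ≈ 17.013, ∠ ≈ 86.63°
pole (1 + j4246·0.001) = 1 + j4.246 → |·| ≈ 4.3622, ∠ ≈ 76.75°
∠L = (86.63°) − (76.75°) = 9.88°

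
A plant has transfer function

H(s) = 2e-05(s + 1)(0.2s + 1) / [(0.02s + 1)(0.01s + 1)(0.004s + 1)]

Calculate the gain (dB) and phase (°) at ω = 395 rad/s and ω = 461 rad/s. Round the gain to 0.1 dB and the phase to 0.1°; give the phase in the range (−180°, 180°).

ω = 395: -39.8 dB, -37.1°; ω = 461: -40.7 dB, -43.8°

At ω = 395 rad/s:
zero (1 + j395·1) = 1 + j395 → |·| ≈ 395, ∠ ≈ 89.85°
zero (1 + j395·0.2) = 1 + j79 → |·| ≈ 79.006, ∠ ≈ 89.27°
pole (1 + j395·0.02) = 1 + j7.9 → |·| ≈ 7.963, ∠ ≈ 82.79°
pole (1 + j395·0.01) = 1 + j3.95 → |·| ≈ 4.0746, ∠ ≈ 75.79°
pole (1 + j395·0.004) = 1 + j1.58 → |·| ≈ 1.8699, ∠ ≈ 57.67°
|H| = 2e-05 · 395 · 79.006 / (7.963 · 4.0746 · 1.8699) ≈ 0.010287
Gain = 20 log₁₀(0.010287) ≈ -39.75 dB
∠H = (89.85° + 89.27°) − (82.79° + 75.79° + 57.67°) = -37.13°

At ω = 461 rad/s:
zero (1 + j461·1) = 1 + j461 → |·| ≈ 461, ∠ ≈ 89.88°
zero (1 + j461·0.2) = 1 + j92.2 → |·| ≈ 92.205, ∠ ≈ 89.38°
pole (1 + j461·0.02) = 1 + j9.22 → |·| ≈ 9.2741, ∠ ≈ 83.81°
pole (1 + j461·0.01) = 1 + j4.61 → |·| ≈ 4.7172, ∠ ≈ 77.76°
pole (1 + j461·0.004) = 1 + j1.844 → |·| ≈ 2.0977, ∠ ≈ 61.53°
|H| = 2e-05 · 461 · 92.205 / (9.2741 · 4.7172 · 2.0977) ≈ 0.0092637
Gain = 20 log₁₀(0.0092637) ≈ -40.66 dB
∠H = (89.88° + 89.38°) − (83.81° + 77.76° + 61.53°) = -43.84°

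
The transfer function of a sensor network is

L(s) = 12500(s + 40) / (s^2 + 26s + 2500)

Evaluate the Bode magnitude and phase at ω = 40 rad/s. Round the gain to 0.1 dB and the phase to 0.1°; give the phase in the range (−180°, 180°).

54.2 dB, -4.1°

At s = jω = j40:
zero (s+40): 40 + j40 → |·| = √(40²+40²) = √3200 ≈ 56.569, ∠ = arctan(40/40) ≈ 45.00°
quadratic: (j40)² + 26·j40 + 2500 = 900 + j1040 → |·| ≈ 1375.4, ∠ ≈ 49.13°
|L| = 12500 · 56.569 / 1375.4 ≈ 514.11
Gain = 20 log₁₀(514.11) ≈ 54.22 dB
∠L = 45.00° − 49.13° = -4.13°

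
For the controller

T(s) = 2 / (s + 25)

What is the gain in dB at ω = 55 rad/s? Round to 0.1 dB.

-29.6 dB

Substitute s = j55:
Numerator: 2 = 2 + j0
Denominator: (j55) + 25 = 25 + j55
|N| = √(2² + 0²) ≈ 2, ∠N ≈ 0.00°
|D| = √(25² + 55²) ≈ 60.415, ∠D ≈ 65.56°
|T| = 2 / 60.415 ≈ 0.033104
Gain = 20 log₁₀(0.033104) ≈ -29.60 dB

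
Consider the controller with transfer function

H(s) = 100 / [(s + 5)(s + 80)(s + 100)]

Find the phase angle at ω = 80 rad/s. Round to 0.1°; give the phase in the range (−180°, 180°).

At s = jω = j80:
pole (s+5): 5 + j80 → |·| = √(5²+80²) = √6425 ≈ 80.156, ∠ = arctan(80/5) ≈ 86.42°
pole (s+80): 80 + j80 → |·| = √(80²+80²) = √12800 ≈ 113.14, ∠ = arctan(80/80) ≈ 45.00°
pole (s+100): 100 + j80 → |·| = √(100²+80²) = √16400 ≈ 128.06, ∠ = arctan(80/100) ≈ 38.66°
∠H = 0.00° − 170.08° = -170.08°

-170.1°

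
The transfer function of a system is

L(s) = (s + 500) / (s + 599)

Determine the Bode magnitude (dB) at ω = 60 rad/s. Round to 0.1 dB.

-1.6 dB

At s = jω = j60:
zero (s+500): 500 + j60 → |·| = √(500²+60²) = √253600 ≈ 503.59, ∠ = arctan(60/500) ≈ 6.84°
pole (s+599): 599 + j60 → |·| = √(599²+60²) = √362401 ≈ 602, ∠ = arctan(60/599) ≈ 5.72°
|L| = 1 · 503.59 / 602 ≈ 0.83653
Gain = 20 log₁₀(0.83653) ≈ -1.55 dB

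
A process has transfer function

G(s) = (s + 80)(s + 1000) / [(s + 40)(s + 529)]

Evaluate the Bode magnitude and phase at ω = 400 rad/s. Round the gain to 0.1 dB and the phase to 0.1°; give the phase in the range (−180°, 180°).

4.3 dB, -20.9°

At s = jω = j400:
zero (s+80): 80 + j400 → |·| = √(80²+400²) = √166400 ≈ 407.92, ∠ = arctan(400/80) ≈ 78.69°
zero (s+1000): 1000 + j400 → |·| = √(1000²+400²) = √1160000 ≈ 1077, ∠ = arctan(400/1000) ≈ 21.80°
pole (s+40): 40 + j400 → |·| = √(40²+400²) = √161600 ≈ 402, ∠ = arctan(400/40) ≈ 84.29°
pole (s+529): 529 + j400 → |·| = √(529²+400²) = √439841 ≈ 663.21, ∠ = arctan(400/529) ≈ 37.09°
|G| = 1 · 4.3933e+05 / 2.6661e+05 ≈ 1.6478
Gain = 20 log₁₀(1.6478) ≈ 4.34 dB
∠G = 100.49° − 121.38° = -20.89°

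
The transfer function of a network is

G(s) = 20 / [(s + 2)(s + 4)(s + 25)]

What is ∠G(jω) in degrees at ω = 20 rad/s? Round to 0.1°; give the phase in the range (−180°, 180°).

At s = jω = j20:
pole (s+2): 2 + j20 → |·| = √(2²+20²) = √404 ≈ 20.1, ∠ = arctan(20/2) ≈ 84.29°
pole (s+4): 4 + j20 → |·| = √(4²+20²) = √416 ≈ 20.396, ∠ = arctan(20/4) ≈ 78.69°
pole (s+25): 25 + j20 → |·| = √(25²+20²) = √1025 ≈ 32.016, ∠ = arctan(20/25) ≈ 38.66°
∠G = 0.00° − 201.64° = -201.64° ≡ 158.36° (principal value)

158.4°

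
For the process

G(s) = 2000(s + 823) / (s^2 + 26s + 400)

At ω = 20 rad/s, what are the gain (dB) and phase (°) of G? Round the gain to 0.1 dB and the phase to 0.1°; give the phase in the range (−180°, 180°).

70.0 dB, -88.6°

At s = jω = j20:
zero (s+823): 823 + j20 → |·| = √(823²+20²) = √677729 ≈ 823.24, ∠ = arctan(20/823) ≈ 1.39°
quadratic: (j20)² + 26·j20 + 400 = 0 + j520 → |·| ≈ 520, ∠ ≈ 90.00°
|G| = 2000 · 823.24 / 520 ≈ 3166.3
Gain = 20 log₁₀(3166.3) ≈ 70.01 dB
∠G = 1.39° − 90.00° = -88.61°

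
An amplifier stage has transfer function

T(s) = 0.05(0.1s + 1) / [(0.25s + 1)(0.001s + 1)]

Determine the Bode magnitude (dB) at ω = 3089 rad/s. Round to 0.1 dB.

-44.2 dB

At ω = 3089 rad/s:
zero (1 + j3089·0.1) = 1 + j308.9 → |·| ≈ 308.9, ∠ ≈ 89.81°
pole (1 + j3089·0.25) = 1 + j772.25 → |·| ≈ 772.25, ∠ ≈ 89.93°
pole (1 + j3089·0.001) = 1 + j3.089 → |·| ≈ 3.2468, ∠ ≈ 72.06°
|T| = 0.05 · 308.9 / (772.25 · 3.2468) ≈ 0.0061599
Gain = 20 log₁₀(0.0061599) ≈ -44.21 dB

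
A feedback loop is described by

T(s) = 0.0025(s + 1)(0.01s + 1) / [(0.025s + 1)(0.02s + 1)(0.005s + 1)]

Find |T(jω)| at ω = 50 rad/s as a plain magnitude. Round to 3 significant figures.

At ω = 50 rad/s:
zero (1 + j50·1) = 1 + j50 → |·| ≈ 50.01, ∠ ≈ 88.85°
zero (1 + j50·0.01) = 1 + j0.5 → |·| ≈ 1.118, ∠ ≈ 26.57°
pole (1 + j50·0.025) = 1 + j1.25 → |·| ≈ 1.6008, ∠ ≈ 51.34°
pole (1 + j50·0.02) = 1 + j1 → |·| ≈ 1.4142, ∠ ≈ 45.00°
pole (1 + j50·0.005) = 1 + j0.25 → |·| ≈ 1.0308, ∠ ≈ 14.04°
|T| = 0.0025 · 50.01 · 1.118 / (1.6008 · 1.4142 · 1.0308) ≈ 0.059899

0.0599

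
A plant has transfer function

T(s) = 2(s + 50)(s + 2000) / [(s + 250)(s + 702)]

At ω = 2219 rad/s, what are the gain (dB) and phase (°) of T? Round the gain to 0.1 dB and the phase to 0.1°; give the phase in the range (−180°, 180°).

At s = jω = j2219:
zero (s+50): 50 + j2219 → |·| = √(50²+2219²) = √4926461 ≈ 2219.6, ∠ = arctan(2219/50) ≈ 88.71°
zero (s+2000): 2000 + j2219 → |·| = √(2000²+2219²) = √8923961 ≈ 2987.3, ∠ = arctan(2219/2000) ≈ 47.97°
pole (s+250): 250 + j2219 → |·| = √(250²+2219²) = √4986461 ≈ 2233, ∠ = arctan(2219/250) ≈ 83.57°
pole (s+702): 702 + j2219 → |·| = √(702²+2219²) = √5416765 ≈ 2327.4, ∠ = arctan(2219/702) ≈ 72.44°
|T| = 2 · 6.6306e+06 / 5.1971e+06 ≈ 2.5517
Gain = 20 log₁₀(2.5517) ≈ 8.14 dB
∠T = 136.68° − 156.01° = -19.33°

8.1 dB, -19.3°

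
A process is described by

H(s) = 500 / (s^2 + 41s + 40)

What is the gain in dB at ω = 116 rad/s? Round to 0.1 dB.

-29.1 dB

Substitute s = j116:
Numerator: 500 = 500 + j0
Denominator: (j116)^2 + 41(j116) + 40 = -13416 + j4756
|N| = √(500² + 0²) ≈ 500, ∠N ≈ 0.00°
|D| = √(13416² + 4756²) ≈ 14234, ∠D ≈ 160.48°
|H| = 500 / 14234 ≈ 0.035127
Gain = 20 log₁₀(0.035127) ≈ -29.09 dB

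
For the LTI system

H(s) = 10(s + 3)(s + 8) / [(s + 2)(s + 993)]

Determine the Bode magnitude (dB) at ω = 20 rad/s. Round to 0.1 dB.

At s = jω = j20:
zero (s+3): 3 + j20 → |·| = √(3²+20²) = √409 ≈ 20.224, ∠ = arctan(20/3) ≈ 81.47°
zero (s+8): 8 + j20 → |·| = √(8²+20²) = √464 ≈ 21.541, ∠ = arctan(20/8) ≈ 68.20°
pole (s+2): 2 + j20 → |·| = √(2²+20²) = √404 ≈ 20.1, ∠ = arctan(20/2) ≈ 84.29°
pole (s+993): 993 + j20 → |·| = √(993²+20²) = √986449 ≈ 993.2, ∠ = arctan(20/993) ≈ 1.15°
|H| = 10 · 435.65 / 19963 ≈ 0.21823
Gain = 20 log₁₀(0.21823) ≈ -13.22 dB

-13.2 dB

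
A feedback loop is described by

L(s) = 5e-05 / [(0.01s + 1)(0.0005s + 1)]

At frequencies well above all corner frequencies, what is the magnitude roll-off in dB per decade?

-40 dB/decade

Each pole contributes −20 dB/decade at high frequency; each zero contributes +20 dB/decade.
Net: 0 zero(s) − 2 pole(s) → -40 dB/decade.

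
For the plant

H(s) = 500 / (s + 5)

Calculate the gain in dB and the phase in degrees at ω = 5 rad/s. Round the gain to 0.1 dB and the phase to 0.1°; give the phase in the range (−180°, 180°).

At s = jω = j5:
pole (s+5): 5 + j5 → |·| = √(5²+5²) = √50 ≈ 7.0711, ∠ = arctan(5/5) ≈ 45.00°
|H| = 500 / 7.0711 ≈ 70.71
Gain = 20 log₁₀(70.71) ≈ 36.99 dB
∠H = 0.00° − 45.00° = -45.00°

37.0 dB, -45.0°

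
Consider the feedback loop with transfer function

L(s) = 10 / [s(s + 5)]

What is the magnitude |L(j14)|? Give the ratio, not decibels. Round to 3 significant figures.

0.0480

At s = jω = j14:
pole (s+5): 5 + j14 → |·| = √(5²+14²) = √221 ≈ 14.866, ∠ = arctan(14/5) ≈ 70.35°
pole at origin: |s| = 14, ∠ = 90.00° (in denominator)
|L| = 10 / 208.12 ≈ 0.048049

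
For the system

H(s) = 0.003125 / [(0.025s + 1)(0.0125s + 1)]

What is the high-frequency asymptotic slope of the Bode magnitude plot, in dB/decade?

Each pole contributes −20 dB/decade at high frequency; each zero contributes +20 dB/decade.
Net: 0 zero(s) − 2 pole(s) → -40 dB/decade.

-40 dB/decade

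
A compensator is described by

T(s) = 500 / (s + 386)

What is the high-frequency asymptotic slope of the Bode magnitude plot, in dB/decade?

-20 dB/decade

Each pole contributes −20 dB/decade at high frequency; each zero contributes +20 dB/decade.
Net: 0 zero(s) − 1 pole(s) → -20 dB/decade.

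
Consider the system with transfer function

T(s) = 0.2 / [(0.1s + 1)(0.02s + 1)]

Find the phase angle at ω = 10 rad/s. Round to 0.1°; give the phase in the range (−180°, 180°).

-56.3°

At ω = 10 rad/s:
pole (1 + j10·0.1) = 1 + j1 → |·| ≈ 1.4142, ∠ ≈ 45.00°
pole (1 + j10·0.02) = 1 + j0.2 → |·| ≈ 1.0198, ∠ ≈ 11.31°
∠T = (0°) − (45.00° + 11.31°) = -56.31°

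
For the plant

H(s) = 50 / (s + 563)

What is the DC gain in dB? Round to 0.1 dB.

-21.0 dB

H(0) = 50 / (563) ≈ 0.08881
20 log₁₀(0.08881) ≈ -21.03 dB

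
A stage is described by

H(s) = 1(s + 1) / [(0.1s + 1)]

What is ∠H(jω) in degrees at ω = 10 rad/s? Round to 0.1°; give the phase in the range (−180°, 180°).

At ω = 10 rad/s:
zero (1 + j10·1) = 1 + j10 → |·| ≈ 10.05, ∠ ≈ 84.29°
pole (1 + j10·0.1) = 1 + j1 → |·| ≈ 1.4142, ∠ ≈ 45.00°
∠H = (84.29°) − (45.00°) = 39.29°

39.3°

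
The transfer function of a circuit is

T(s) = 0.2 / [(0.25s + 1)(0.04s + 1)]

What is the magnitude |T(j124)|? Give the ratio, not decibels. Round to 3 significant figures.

At ω = 124 rad/s:
pole (1 + j124·0.25) = 1 + j31 → |·| ≈ 31.016, ∠ ≈ 88.15°
pole (1 + j124·0.04) = 1 + j4.96 → |·| ≈ 5.0598, ∠ ≈ 78.60°
|T| = 0.2 · 1 / (31.016 · 5.0598) ≈ 0.0012744

0.00127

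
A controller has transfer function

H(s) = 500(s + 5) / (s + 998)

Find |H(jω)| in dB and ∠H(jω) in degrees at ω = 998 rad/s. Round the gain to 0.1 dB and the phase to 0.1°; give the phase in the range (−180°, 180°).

At s = jω = j998:
zero (s+5): 5 + j998 → |·| = √(5²+998²) = √996029 ≈ 998.01, ∠ = arctan(998/5) ≈ 89.71°
pole (s+998): 998 + j998 → |·| = √(998²+998²) = √1992008 ≈ 1411.4, ∠ = arctan(998/998) ≈ 45.00°
|H| = 500 · 998.01 / 1411.4 ≈ 353.55
Gain = 20 log₁₀(353.55) ≈ 50.97 dB
∠H = 89.71° − 45.00° = 44.71°

51.0 dB, 44.7°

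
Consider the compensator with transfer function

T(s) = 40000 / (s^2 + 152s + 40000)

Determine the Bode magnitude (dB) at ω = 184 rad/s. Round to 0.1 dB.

At s = jω = j184:
quadratic: (j184)² + 152·j184 + 40000 = 6144 + j27968 → |·| ≈ 28635, ∠ ≈ 77.61°
|T| = 40000 / 28635 ≈ 1.3969
Gain = 20 log₁₀(1.3969) ≈ 2.90 dB

2.9 dB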